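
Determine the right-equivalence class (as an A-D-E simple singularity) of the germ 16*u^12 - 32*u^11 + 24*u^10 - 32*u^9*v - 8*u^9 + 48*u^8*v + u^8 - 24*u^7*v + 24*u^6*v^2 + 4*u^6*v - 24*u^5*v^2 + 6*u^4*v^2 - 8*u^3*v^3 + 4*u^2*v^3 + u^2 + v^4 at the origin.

The Hessian of f at 0 has rank 1. Corank 1: A-series; mu = 3 gives A_3.

A3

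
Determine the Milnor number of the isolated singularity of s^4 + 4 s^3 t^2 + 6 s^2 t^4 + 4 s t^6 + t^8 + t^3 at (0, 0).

The Hessian of f at 0 has rank 0. Corank 2; j^3 = t^3 is a perfect cube, so E-series; the 4-jet and mu = 6 give E_6.

6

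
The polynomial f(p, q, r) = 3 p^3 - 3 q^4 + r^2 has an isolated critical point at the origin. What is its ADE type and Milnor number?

The Hessian of f at 0 is [[0, 0, 0], [0, 0, 0], [0, 0, 2]] with rank 1, so corank 2. A Groebner basis of the Jacobian ideal J(f) in C{p,q,r} is {q^3, p^2, r}; counting standard monomials gives mu = 6. Corank 2; j^3 = 3*p^3 is a perfect cube, so E-series; the 4-jet and mu = 6 give E_6.

Type E_6, Milnor number mu = 6.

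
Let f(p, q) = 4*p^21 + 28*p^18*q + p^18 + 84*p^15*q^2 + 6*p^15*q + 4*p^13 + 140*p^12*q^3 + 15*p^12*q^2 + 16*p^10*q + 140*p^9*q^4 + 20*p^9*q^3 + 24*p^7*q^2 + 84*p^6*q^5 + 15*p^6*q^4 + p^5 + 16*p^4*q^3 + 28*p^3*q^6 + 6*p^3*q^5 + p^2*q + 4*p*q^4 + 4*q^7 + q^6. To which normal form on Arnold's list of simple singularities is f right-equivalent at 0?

D_{7}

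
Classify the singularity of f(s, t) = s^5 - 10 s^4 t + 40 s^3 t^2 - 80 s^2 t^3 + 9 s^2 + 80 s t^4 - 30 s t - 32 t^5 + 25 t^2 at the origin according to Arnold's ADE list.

A4

The Hessian of f at 0 is [[18, -30], [-30, 50]] with rank 1, so corank 1. A Groebner basis of the Jacobian ideal J(f) in C{s,t} is {t^4, s - 5*t/3}; counting standard monomials gives mu = 4. Corank 1: A-series; mu = 4 gives A_4.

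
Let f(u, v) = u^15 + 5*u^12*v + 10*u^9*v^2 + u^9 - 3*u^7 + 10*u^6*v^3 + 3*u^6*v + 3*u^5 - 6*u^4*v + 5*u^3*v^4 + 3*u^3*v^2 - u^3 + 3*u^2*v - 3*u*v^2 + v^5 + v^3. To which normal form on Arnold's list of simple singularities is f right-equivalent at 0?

The Hessian of f at 0 is [[0, 0], [0, 0]] with rank 0, so corank 2. A Groebner basis of the Jacobian ideal J(f) in C{u,v} is {-u^2/2 + u*v^3 + u*v - v^2/2, v^4, u^3 - 3*u*v^2 + 2*v^3, u^2*v - 2*u*v^2 + v^3}; counting standard monomials gives mu = 8. Corank 2; j^3 = -(u - v)^3 is a perfect cube, so E-series; the 5-jet and mu = 8 give E_8.

E8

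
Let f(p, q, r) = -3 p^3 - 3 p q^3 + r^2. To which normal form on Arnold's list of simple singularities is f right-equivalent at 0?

E_7

The Hessian of f at 0 is [[0, 0, 0], [0, 0, 0], [0, 0, 2]] with rank 1, so corank 2. A Groebner basis of the Jacobian ideal J(f) in C{p,q,r} is {p^3, p*q^2, 3*p^2 + q^3, r}; counting standard monomials gives mu = 7. Corank 2; j^3 = -3*p^3 is a perfect cube, so E-series; the 4-jet and mu = 7 give E_7.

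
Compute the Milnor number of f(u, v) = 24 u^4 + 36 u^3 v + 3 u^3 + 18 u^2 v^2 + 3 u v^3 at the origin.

7

The Hessian of f at 0 is [[0, 0], [0, 0]] with rank 0, so corank 2. A Groebner basis of the Jacobian ideal J(f) in C{u,v} is {3*u^2/4 + v^4 + v^3/4, u^3, u^2*v - u^2/4 - v^3/12, u^2 + u*v^2 + v^3/3}; counting standard monomials gives mu = 7. Corank 2; j^3 = 3*u^3 is a perfect cube, so E-series; the 4-jet and mu = 7 give E_7.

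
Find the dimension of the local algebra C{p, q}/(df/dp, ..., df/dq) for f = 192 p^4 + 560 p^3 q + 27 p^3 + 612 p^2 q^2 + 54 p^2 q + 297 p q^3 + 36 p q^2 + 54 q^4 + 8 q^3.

The Hessian of f at 0 has rank 0. Corank 2; j^3 = (3*p + 2*q)^3 is a perfect cube, so E-series; the 4-jet and mu = 7 give E_7.

7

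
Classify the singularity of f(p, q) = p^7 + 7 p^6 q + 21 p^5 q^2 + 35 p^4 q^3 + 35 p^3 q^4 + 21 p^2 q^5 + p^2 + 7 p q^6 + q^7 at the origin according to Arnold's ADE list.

The Hessian of f at 0 has rank 1. Corank 1: A-series; mu = 6 gives A_6.

A_6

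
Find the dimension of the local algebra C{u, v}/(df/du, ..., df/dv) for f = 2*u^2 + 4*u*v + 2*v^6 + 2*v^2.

5

The Hessian of f at 0 has rank 1. Corank 1: A-series; mu = 5 gives A_5.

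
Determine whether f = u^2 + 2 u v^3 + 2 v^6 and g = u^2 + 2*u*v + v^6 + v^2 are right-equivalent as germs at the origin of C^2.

Yes.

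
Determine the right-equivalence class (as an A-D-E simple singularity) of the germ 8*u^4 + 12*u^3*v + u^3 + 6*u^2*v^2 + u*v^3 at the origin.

The Hessian of f at 0 is [[0, 0], [0, 0]] with rank 0, so corank 2. A Groebner basis of the Jacobian ideal J(f) in C{u,v} is {3*u^2/4 + v^4 + v^3/4, u^3, u^2*v - u^2/4 - v^3/12, u^2 + u*v^2 + v^3/3}; counting standard monomials gives mu = 7. Corank 2; j^3 = u^3 is a perfect cube, so E-series; the 4-jet and mu = 7 give E_7.

E7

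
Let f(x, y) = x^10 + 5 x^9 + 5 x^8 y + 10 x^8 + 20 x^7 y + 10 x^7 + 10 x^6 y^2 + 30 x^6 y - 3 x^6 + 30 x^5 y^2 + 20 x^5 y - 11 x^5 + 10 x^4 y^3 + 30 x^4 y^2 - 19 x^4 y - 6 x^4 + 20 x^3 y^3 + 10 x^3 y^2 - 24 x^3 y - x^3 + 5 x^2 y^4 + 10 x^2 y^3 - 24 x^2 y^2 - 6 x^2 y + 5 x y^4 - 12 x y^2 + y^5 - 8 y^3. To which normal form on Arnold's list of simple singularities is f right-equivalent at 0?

E8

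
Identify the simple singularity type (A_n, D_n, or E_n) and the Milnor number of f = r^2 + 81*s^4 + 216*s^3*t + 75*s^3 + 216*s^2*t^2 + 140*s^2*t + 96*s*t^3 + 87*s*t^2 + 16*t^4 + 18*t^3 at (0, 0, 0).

The Hessian of f at 0 has rank 1. Corank 2; j^3 = (3*s + 2*t)*(5*s + 3*t)^2 has shape L^2 M (L != M), so D-series; mu = 5 gives D_5.

Type D5, Milnor number mu = 5.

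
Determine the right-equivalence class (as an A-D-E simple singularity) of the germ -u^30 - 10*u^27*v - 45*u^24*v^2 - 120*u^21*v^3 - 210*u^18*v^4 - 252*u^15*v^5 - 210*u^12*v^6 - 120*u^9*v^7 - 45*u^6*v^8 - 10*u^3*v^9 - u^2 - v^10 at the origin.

A9

The Hessian of f at 0 has rank 1. Corank 1: A-series; mu = 9 gives A_9.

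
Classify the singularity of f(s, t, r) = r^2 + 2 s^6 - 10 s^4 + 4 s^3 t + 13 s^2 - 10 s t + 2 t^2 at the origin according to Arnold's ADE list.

A_1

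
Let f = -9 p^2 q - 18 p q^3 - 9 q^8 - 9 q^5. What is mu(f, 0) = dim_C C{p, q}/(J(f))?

The Hessian of f at 0 is [[0, 0], [0, 0]] with rank 0, so corank 2. A Groebner basis of the Jacobian ideal J(f) in C{p,q} is {p^4, p^3*q - p^2/8 - p*q^2/8, p^3 + p^2*q^2, p*q + q^3}; counting standard monomials gives mu = 9. Corank 2; j^3 = -9*p^2*q has shape L^2 M (L != M), so D-series; mu = 9 gives D_9.

9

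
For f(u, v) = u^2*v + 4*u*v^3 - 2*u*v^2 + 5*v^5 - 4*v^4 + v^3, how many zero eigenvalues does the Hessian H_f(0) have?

Hessian at 0 has rank 0.

2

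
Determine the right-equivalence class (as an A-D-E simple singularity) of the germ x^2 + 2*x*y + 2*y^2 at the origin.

The Hessian of f at 0 is [[2, 2], [2, 4]] with rank 2, so corank 0. A Groebner basis of the Jacobian ideal J(f) in C{x,y} is {x, y}; counting standard monomials gives mu = 1. Corank 0: nondegenerate Morse point, so A_1.

A1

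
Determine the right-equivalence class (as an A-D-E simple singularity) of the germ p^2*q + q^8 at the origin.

D_9

The Hessian of f at 0 has rank 0. Corank 2; j^3 = p^2*q has shape L^2 M (L != M), so D-series; mu = 9 gives D_9.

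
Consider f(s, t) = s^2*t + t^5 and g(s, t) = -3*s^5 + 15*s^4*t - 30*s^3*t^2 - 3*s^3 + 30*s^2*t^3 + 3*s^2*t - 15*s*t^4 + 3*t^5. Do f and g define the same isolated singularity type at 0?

Yes.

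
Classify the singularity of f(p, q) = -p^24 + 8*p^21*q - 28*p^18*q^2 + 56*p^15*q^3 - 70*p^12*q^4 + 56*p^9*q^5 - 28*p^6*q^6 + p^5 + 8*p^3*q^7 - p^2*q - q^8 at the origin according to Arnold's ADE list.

D9

The Hessian of f at 0 has rank 0. Corank 2; j^3 = -p^2*q has shape L^2 M (L != M), so D-series; mu = 9 gives D_9.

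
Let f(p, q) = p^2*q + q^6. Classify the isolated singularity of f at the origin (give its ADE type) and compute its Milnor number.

Type D7, Milnor number mu = 7.

The Hessian of f at 0 has rank 0. Corank 2; j^3 = p^2*q has shape L^2 M (L != M), so D-series; mu = 7 gives D_7.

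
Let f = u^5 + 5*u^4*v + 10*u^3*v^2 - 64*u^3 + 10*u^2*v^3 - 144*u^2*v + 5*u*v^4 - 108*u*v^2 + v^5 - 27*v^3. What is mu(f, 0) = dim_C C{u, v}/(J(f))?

8

The Hessian of f at 0 is [[0, 0], [0, 0]] with rank 0, so corank 2. A Groebner basis of the Jacobian ideal J(f) in C{u,v} is {v^5, u*v^3 + 13*v^4/16, u^2 + 3*u*v/2 + 9*v^2/16}; counting standard monomials gives mu = 8. Corank 2; j^3 = -(4*u + 3*v)^3 is a perfect cube, so E-series; the 5-jet and mu = 8 give E_8.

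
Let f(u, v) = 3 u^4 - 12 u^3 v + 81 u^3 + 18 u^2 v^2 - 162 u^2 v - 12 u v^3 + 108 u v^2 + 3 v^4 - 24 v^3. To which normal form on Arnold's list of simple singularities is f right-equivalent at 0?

E_{6}

The Hessian of f at 0 has rank 0. Corank 2; j^3 = 3*(3*u - 2*v)^3 is a perfect cube, so E-series; the 4-jet and mu = 6 give E_6.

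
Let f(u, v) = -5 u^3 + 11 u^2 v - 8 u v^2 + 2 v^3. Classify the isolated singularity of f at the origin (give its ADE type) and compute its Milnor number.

Type D4, Milnor number mu = 4.

The Hessian of f at 0 is [[0, 0], [0, 0]] with rank 0, so corank 2. A Groebner basis of the Jacobian ideal J(f) in C{u,v} is {v^3, u^2 + 2*v^2, u*v + v^2}; counting standard monomials gives mu = 4. Corank 2; j^3 = -(u - v)*(5*u^2 - 6*u*v + 2*v^2) splits into three distinct lines over C (the quadratic factor has nonzero discriminant), so D_4.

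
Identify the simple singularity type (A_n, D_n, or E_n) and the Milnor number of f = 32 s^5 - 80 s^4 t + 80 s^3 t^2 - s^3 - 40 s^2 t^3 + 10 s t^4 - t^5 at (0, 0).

Type E_8, Milnor number mu = 8.

The Hessian of f at 0 has rank 0. Corank 2; j^3 = -s^3 is a perfect cube, so E-series; the 5-jet and mu = 8 give E_8.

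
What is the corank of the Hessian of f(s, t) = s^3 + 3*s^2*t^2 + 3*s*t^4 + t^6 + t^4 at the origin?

Hessian at 0 has rank 0.

2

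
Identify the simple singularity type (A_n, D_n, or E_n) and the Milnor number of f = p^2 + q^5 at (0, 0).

Type A_4, Milnor number mu = 4.

The Hessian of f at 0 is [[2, 0], [0, 0]] with rank 1, so corank 1. A Groebner basis of the Jacobian ideal J(f) in C{p,q} is {q^4, p}; counting standard monomials gives mu = 4. Corank 1: A-series; mu = 4 gives A_4.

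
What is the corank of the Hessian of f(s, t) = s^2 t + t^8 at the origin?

2

Hessian at 0 has rank 0.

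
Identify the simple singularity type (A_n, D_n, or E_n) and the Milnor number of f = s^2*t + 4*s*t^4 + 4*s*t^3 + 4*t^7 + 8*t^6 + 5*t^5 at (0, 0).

Type D6, Milnor number mu = 6.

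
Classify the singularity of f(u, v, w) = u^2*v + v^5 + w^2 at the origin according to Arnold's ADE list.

D_6

The Hessian of f at 0 is [[0, 0, 0], [0, 0, 0], [0, 0, 2]] with rank 1, so corank 2. A Groebner basis of the Jacobian ideal J(f) in C{u,v,w} is {u^2/5 + v^4, u^3, u*v, w}; counting standard monomials gives mu = 6. Corank 2; j^3 = u^2*v has shape L^2 M (L != M), so D-series; mu = 6 gives D_6.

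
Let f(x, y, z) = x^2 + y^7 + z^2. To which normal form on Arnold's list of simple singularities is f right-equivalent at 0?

A_{6}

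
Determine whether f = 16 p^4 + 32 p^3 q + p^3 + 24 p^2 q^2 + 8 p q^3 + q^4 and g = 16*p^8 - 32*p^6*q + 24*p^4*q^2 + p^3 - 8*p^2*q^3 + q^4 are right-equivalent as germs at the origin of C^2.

Yes.

The Hessian of f at 0 is [[0, 0], [0, 0]] with rank 0, so corank 2. A Groebner basis of the Jacobian ideal J(f) in C{p,q} is {q^4, p*q^2 + q^3/6, p^2}; counting standard monomials gives mu = 6. Corank 2; j^3 = p^3 is a perfect cube, so E-series; the 4-jet and mu = 6 give E_6. The Hessian of g at 0 is [[0, 0], [0, 0]] with rank 0, so corank 2. A Groebner basis of the Jacobian ideal J(g) in C{p,q} is {q^3, p^2}; counting standard monomials gives mu = 6. Corank 2; j^3 = p^3 is a perfect cube, so E-series; the 4-jet and mu = 6 give E_6. Both have type E_6, hence right-equivalent.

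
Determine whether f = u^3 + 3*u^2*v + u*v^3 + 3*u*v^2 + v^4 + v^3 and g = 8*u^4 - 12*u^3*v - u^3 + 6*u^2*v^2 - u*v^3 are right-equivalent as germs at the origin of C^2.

Yes.

The Hessian of f at 0 has rank 0. Corank 2; j^3 = (u + v)^3 is a perfect cube, so E-series; the 4-jet and mu = 7 give E_7. The Hessian of g at 0 has rank 0. Corank 2; j^3 = -u^3 is a perfect cube, so E-series; the 4-jet and mu = 7 give E_7. Both have type E_7, hence right-equivalent.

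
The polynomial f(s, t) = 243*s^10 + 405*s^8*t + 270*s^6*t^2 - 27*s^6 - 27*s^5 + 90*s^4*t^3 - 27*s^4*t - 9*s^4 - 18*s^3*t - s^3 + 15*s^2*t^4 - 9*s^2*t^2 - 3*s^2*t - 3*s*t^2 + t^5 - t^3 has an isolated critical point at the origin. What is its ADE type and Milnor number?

Type E_8, Milnor number mu = 8.

The Hessian of f at 0 has rank 0. Corank 2; j^3 = -(s + t)^3 is a perfect cube, so E-series; the 5-jet and mu = 8 give E_8.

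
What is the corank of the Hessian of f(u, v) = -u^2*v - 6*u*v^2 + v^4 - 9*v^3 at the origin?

The Hessian at 0 is [[0, 0], [0, 0]] of rank 0; hence corank 2.

2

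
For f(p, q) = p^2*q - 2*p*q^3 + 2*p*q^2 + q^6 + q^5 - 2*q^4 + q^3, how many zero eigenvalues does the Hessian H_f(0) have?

Hessian at 0 has rank 0.

2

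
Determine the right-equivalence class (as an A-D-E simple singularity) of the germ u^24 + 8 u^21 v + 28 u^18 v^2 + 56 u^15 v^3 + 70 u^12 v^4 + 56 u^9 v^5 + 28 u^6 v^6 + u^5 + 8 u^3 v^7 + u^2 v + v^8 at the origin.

D9

The Hessian of f at 0 has rank 0. Corank 2; j^3 = u^2*v has shape L^2 M (L != M), so D-series; mu = 9 gives D_9.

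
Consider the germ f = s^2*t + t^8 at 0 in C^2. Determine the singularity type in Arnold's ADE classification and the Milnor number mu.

The Hessian of f at 0 has rank 0. Corank 2; j^3 = s^2*t has shape L^2 M (L != M), so D-series; mu = 9 gives D_9.

Type D9, Milnor number mu = 9.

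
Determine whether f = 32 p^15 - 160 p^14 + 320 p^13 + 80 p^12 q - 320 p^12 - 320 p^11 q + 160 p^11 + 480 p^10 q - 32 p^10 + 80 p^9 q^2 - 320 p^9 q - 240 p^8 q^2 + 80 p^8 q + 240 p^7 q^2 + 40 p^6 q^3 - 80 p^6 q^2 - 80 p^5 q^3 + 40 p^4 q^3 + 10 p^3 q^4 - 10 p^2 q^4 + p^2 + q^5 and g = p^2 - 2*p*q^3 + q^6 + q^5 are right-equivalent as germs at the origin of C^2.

The Hessian of f at 0 has rank 1. Corank 1: A-series; mu = 4 gives A_4. The Hessian of g at 0 has rank 1. Corank 1: A-series; mu = 4 gives A_4. Both have type A_4, hence right-equivalent.

Yes.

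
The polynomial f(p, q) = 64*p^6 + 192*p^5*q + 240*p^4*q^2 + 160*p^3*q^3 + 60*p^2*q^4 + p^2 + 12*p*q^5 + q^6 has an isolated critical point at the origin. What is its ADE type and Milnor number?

The Hessian of f at 0 has rank 1. Corank 1: A-series; mu = 5 gives A_5.

Type A_{5}, Milnor number mu = 5.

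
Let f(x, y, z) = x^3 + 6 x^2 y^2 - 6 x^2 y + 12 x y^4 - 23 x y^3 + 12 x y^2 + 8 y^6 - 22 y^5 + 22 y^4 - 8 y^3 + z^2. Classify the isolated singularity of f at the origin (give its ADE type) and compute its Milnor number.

The Hessian of f at 0 has rank 1. Corank 2; j^3 = (x - 2*y)^3 is a perfect cube, so E-series; the 4-jet and mu = 7 give E_7.

Type E_{7}, Milnor number mu = 7.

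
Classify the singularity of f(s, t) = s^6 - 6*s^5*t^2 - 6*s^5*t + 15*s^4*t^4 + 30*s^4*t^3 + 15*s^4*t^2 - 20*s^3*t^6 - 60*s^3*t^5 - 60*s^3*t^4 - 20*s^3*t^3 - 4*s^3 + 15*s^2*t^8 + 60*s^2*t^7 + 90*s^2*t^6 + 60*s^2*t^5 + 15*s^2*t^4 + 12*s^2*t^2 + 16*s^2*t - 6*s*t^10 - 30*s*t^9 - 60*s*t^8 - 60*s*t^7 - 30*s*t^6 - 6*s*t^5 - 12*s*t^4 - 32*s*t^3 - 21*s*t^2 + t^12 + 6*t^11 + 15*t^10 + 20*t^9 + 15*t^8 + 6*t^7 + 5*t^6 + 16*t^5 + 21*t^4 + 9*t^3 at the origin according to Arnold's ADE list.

D7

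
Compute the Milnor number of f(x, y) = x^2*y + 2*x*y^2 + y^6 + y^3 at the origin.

7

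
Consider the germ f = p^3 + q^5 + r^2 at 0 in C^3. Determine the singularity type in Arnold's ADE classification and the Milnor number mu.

The Hessian of f at 0 has rank 1. Corank 2; j^3 = p^3 is a perfect cube, so E-series; the 5-jet and mu = 8 give E_8.

Type E_8, Milnor number mu = 8.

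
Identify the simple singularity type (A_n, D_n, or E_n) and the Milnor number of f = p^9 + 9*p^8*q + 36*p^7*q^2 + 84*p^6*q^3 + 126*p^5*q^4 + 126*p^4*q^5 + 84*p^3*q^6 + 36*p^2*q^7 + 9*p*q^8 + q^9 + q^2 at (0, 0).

The Hessian of f at 0 is [[0, 0], [0, 2]] with rank 1, so corank 1. A Groebner basis of the Jacobian ideal J(f) in C{p,q} is {p^8, q}; counting standard monomials gives mu = 8. Corank 1: A-series; mu = 8 gives A_8.

Type A_{8}, Milnor number mu = 8.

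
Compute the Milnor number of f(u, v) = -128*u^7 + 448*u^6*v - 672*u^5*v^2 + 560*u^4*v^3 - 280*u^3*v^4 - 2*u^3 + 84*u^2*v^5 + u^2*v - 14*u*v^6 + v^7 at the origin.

8

The Hessian of f at 0 is [[0, 0], [0, 0]] with rank 0, so corank 2. A Groebner basis of the Jacobian ideal J(f) in C{u,v} is {u*v/14 + v^6, u*v^2, u^2 - u*v/2}; counting standard monomials gives mu = 8. Corank 2; j^3 = -u^2*(2*u - v) has shape L^2 M (L != M), so D-series; mu = 8 gives D_8.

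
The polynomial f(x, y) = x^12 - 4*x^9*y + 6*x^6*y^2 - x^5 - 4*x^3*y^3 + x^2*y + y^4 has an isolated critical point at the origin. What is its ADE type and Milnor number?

The Hessian of f at 0 has rank 0. Corank 2; j^3 = x^2*y has shape L^2 M (L != M), so D-series; mu = 5 gives D_5.

Type D_5, Milnor number mu = 5.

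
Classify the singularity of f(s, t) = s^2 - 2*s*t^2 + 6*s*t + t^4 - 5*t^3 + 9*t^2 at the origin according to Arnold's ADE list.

A_{2}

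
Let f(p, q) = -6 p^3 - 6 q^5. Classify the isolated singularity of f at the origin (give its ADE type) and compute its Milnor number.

The Hessian of f at 0 has rank 0. Corank 2; j^3 = -6*p^3 is a perfect cube, so E-series; the 5-jet and mu = 8 give E_8.

Type E_8, Milnor number mu = 8.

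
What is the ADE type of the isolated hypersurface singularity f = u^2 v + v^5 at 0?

The Hessian of f at 0 is [[0, 0], [0, 0]] with rank 0, so corank 2. A Groebner basis of the Jacobian ideal J(f) in C{u,v} is {u^2/5 + v^4, u^3, u*v}; counting standard monomials gives mu = 6. Corank 2; j^3 = u^2*v has shape L^2 M (L != M), so D-series; mu = 6 gives D_6.

D_{6}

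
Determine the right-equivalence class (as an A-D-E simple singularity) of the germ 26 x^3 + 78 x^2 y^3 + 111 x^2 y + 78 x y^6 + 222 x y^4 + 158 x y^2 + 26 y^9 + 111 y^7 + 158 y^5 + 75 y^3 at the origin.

D4

The Hessian of f at 0 has rank 0. Corank 2; j^3 = (2*x + 3*y)*(13*x^2 + 36*x*y + 25*y^2) splits into three distinct lines over C (the quadratic factor has nonzero discriminant), so D_4.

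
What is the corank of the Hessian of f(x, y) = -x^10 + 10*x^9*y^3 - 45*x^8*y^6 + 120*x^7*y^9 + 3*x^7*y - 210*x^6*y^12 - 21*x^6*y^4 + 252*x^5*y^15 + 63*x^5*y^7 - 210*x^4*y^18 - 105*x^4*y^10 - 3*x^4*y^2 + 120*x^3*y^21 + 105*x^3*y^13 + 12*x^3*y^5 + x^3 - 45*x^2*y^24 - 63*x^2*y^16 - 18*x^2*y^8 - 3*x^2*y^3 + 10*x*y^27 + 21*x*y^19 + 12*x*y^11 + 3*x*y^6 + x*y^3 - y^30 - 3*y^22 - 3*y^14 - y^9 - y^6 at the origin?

2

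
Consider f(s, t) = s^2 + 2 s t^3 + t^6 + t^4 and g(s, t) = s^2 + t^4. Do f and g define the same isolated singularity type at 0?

The Hessian of f at 0 is [[2, 0], [0, 0]] with rank 1, so corank 1. A Groebner basis of the Jacobian ideal J(f) in C{s,t} is {t^3, s}; counting standard monomials gives mu = 3. Corank 1: A-series; mu = 3 gives A_3. The Hessian of g at 0 is [[2, 0], [0, 0]] with rank 1, so corank 1. A Groebner basis of the Jacobian ideal J(g) in C{s,t} is {t^3, s}; counting standard monomials gives mu = 3. Corank 1: A-series; mu = 3 gives A_3. Both have type A_3, hence right-equivalent.

Yes.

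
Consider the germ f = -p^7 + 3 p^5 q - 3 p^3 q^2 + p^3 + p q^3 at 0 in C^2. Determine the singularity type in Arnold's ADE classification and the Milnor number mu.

Type E_{7}, Milnor number mu = 7.

The Hessian of f at 0 is [[0, 0], [0, 0]] with rank 0, so corank 2. A Groebner basis of the Jacobian ideal J(f) in C{p,q} is {p^3, p*q^2, 3*p^2 + q^3}; counting standard monomials gives mu = 7. Corank 2; j^3 = p^3 is a perfect cube, so E-series; the 4-jet and mu = 7 give E_7.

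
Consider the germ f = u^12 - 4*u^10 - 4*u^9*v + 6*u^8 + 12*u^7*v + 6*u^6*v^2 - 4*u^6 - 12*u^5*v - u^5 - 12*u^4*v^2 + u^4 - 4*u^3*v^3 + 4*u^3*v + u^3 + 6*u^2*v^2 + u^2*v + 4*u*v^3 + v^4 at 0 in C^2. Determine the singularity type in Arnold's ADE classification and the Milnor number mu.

The Hessian of f at 0 has rank 0. Corank 2; j^3 = u^2*(u + v) has shape L^2 M (L != M), so D-series; mu = 5 gives D_5.

Type D5, Milnor number mu = 5.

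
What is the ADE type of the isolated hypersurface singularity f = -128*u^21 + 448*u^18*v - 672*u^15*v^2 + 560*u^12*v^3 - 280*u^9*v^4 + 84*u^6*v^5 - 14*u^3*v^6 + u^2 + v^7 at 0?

A_6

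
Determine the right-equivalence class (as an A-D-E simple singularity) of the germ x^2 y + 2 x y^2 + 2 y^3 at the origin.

D_{4}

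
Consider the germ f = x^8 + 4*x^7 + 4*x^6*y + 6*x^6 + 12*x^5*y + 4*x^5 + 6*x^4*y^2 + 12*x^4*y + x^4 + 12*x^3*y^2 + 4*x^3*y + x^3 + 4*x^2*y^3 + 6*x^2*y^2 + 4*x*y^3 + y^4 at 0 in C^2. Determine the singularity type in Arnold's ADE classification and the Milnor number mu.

Type E6, Milnor number mu = 6.

The Hessian of f at 0 is [[0, 0], [0, 0]] with rank 0, so corank 2. A Groebner basis of the Jacobian ideal J(f) in C{x,y} is {y^4, x*y^2 + y^3/3, x^2}; counting standard monomials gives mu = 6. Corank 2; j^3 = x^3 is a perfect cube, so E-series; the 4-jet and mu = 6 give E_6.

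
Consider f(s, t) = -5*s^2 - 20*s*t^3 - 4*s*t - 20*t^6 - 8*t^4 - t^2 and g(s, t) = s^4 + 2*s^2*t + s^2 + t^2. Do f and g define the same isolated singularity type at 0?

Yes.

The Hessian of f at 0 has rank 2. Corank 0: nondegenerate Morse point, so A_1. The Hessian of g at 0 has rank 2. Corank 0: nondegenerate Morse point, so A_1. Both have type A_1, hence right-equivalent.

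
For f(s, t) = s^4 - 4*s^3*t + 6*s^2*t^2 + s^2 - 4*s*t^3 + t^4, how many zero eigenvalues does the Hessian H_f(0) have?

1

Hessian at 0 has rank 1.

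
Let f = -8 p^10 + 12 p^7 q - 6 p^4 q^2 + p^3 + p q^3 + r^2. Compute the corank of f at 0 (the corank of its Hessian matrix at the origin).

2

Hessian at 0 has rank 1.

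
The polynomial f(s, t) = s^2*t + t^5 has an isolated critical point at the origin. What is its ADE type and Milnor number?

The Hessian of f at 0 has rank 0. Corank 2; j^3 = s^2*t has shape L^2 M (L != M), so D-series; mu = 6 gives D_6.

Type D6, Milnor number mu = 6.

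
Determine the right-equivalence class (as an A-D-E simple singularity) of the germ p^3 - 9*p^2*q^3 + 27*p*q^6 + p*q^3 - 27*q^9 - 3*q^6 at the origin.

E_7

The Hessian of f at 0 is [[0, 0], [0, 0]] with rank 0, so corank 2. A Groebner basis of the Jacobian ideal J(f) in C{p,q} is {p^3, p*q^2, 3*p^2 + q^3}; counting standard monomials gives mu = 7. Corank 2; j^3 = p^3 is a perfect cube, so E-series; the 4-jet and mu = 7 give E_7.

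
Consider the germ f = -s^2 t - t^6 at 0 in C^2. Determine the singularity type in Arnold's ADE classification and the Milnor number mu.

Type D7, Milnor number mu = 7.

The Hessian of f at 0 is [[0, 0], [0, 0]] with rank 0, so corank 2. A Groebner basis of the Jacobian ideal J(f) in C{s,t} is {s^2/6 + t^5, s^3, s*t}; counting standard monomials gives mu = 7. Corank 2; j^3 = -s^2*t has shape L^2 M (L != M), so D-series; mu = 7 gives D_7.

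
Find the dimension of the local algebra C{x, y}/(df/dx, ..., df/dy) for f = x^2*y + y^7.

The Hessian of f at 0 has rank 0. Corank 2; j^3 = x^2*y has shape L^2 M (L != M), so D-series; mu = 8 gives D_8.

8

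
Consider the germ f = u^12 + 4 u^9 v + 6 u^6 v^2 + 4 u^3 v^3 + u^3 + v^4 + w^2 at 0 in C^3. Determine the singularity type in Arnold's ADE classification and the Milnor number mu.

Type E_{6}, Milnor number mu = 6.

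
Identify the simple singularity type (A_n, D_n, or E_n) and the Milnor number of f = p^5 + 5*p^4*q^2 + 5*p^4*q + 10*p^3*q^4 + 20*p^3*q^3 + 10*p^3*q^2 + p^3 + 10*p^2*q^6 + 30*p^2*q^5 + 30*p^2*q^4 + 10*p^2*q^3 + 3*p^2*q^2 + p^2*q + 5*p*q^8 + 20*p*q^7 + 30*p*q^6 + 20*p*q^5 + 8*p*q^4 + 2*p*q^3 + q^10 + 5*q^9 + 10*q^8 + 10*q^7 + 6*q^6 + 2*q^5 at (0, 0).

Type D_{6}, Milnor number mu = 6.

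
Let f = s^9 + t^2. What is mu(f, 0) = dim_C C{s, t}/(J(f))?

The Hessian of f at 0 is [[0, 0], [0, 2]] with rank 1, so corank 1. A Groebner basis of the Jacobian ideal J(f) in C{s,t} is {s^8, t}; counting standard monomials gives mu = 8. Corank 1: A-series; mu = 8 gives A_8.

8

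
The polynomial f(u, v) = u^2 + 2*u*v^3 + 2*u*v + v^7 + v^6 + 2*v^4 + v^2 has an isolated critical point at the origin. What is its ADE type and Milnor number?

Type A_{6}, Milnor number mu = 6.

The Hessian of f at 0 is [[2, 2], [2, 2]] with rank 1, so corank 1. A Groebner basis of the Jacobian ideal J(f) in C{u,v} is {u + v^3 + v, u^2 + 2*u*v + v^2}; counting standard monomials gives mu = 6. Corank 1: A-series; mu = 6 gives A_6.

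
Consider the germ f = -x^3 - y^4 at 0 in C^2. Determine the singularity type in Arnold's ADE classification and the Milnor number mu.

Type E_6, Milnor number mu = 6.

The Hessian of f at 0 has rank 0. Corank 2; j^3 = -x^3 is a perfect cube, so E-series; the 4-jet and mu = 6 give E_6.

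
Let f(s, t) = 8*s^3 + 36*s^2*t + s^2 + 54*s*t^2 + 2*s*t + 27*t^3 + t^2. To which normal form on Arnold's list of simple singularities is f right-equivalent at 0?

A_2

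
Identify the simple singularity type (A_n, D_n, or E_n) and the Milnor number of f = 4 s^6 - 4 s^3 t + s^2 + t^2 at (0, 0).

Type A_1, Milnor number mu = 1.

The Hessian of f at 0 has rank 2. Corank 0: nondegenerate Morse point, so A_1.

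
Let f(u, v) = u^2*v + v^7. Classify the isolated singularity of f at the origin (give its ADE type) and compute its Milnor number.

Type D_8, Milnor number mu = 8.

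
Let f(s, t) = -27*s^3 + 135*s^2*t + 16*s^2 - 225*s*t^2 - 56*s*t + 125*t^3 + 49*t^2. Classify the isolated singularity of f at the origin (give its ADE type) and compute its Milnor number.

The Hessian of f at 0 has rank 1. Corank 1: A-series; mu = 2 gives A_2.

Type A_2, Milnor number mu = 2.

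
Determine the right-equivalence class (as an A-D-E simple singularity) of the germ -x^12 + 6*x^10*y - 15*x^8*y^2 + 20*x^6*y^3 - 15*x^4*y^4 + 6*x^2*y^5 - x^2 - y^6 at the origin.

A_{5}

The Hessian of f at 0 has rank 1. Corank 1: A-series; mu = 5 gives A_5.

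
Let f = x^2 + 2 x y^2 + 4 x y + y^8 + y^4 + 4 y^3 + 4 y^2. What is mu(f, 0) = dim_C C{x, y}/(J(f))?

The Hessian of f at 0 has rank 1. Corank 1: A-series; mu = 7 gives A_7.

7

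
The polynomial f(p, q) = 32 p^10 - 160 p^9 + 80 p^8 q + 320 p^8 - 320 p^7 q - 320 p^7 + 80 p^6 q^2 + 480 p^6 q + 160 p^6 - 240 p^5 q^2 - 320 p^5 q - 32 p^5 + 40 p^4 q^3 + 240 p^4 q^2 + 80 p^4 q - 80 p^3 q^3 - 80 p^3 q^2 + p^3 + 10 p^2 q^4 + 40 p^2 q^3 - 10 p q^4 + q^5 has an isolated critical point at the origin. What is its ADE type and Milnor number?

Type E_{8}, Milnor number mu = 8.

The Hessian of f at 0 has rank 0. Corank 2; j^3 = p^3 is a perfect cube, so E-series; the 5-jet and mu = 8 give E_8.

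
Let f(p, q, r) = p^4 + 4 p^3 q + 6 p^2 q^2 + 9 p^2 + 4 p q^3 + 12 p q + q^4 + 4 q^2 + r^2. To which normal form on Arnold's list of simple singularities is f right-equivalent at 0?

A_3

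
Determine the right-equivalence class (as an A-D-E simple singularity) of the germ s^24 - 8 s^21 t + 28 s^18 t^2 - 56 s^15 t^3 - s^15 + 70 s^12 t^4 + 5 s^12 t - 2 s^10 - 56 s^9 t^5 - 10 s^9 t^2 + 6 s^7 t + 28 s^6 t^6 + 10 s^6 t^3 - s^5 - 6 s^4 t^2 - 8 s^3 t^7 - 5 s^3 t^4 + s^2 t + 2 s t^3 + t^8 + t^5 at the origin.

The Hessian of f at 0 has rank 0. Corank 2; j^3 = s^2*t has shape L^2 M (L != M), so D-series; mu = 9 gives D_9.

D_9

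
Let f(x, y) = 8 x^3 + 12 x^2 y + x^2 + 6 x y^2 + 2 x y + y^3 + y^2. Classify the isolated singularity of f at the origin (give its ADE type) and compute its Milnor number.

Type A2, Milnor number mu = 2.

The Hessian of f at 0 has rank 1. Corank 1: A-series; mu = 2 gives A_2.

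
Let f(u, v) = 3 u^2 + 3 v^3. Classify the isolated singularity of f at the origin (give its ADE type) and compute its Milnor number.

The Hessian of f at 0 has rank 1. Corank 1: A-series; mu = 2 gives A_2.

Type A2, Milnor number mu = 2.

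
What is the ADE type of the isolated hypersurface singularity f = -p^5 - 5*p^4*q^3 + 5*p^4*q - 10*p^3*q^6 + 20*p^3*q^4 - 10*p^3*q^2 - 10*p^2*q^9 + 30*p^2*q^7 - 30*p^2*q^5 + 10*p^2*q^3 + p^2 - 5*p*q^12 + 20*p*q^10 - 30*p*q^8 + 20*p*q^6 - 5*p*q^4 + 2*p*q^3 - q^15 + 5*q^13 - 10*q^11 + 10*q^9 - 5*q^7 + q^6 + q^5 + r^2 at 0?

A4

The Hessian of f at 0 has rank 2. Corank 1: A-series; mu = 4 gives A_4.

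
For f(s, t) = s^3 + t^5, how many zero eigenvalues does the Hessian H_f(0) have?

2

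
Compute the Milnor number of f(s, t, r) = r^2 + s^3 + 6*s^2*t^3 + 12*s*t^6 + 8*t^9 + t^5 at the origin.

8

The Hessian of f at 0 has rank 1. Corank 2; j^3 = s^3 is a perfect cube, so E-series; the 5-jet and mu = 8 give E_8.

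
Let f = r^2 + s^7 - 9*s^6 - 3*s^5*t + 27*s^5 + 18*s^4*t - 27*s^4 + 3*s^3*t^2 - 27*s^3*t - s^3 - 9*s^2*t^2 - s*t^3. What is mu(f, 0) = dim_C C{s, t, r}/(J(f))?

7

The Hessian of f at 0 is [[0, 0, 0], [0, 0, 0], [0, 0, 2]] with rank 1, so corank 2. A Groebner basis of the Jacobian ideal J(f) in C{s,t,r} is {s^2/3 + t^4 + t^3/9, s^3, s^2*t - s^2/9 - t^3/27, 2*s^2/3 + s*t^2 + 2*t^3/9, r}; counting standard monomials gives mu = 7. Corank 2; j^3 = -s^3 is a perfect cube, so E-series; the 4-jet and mu = 7 give E_7.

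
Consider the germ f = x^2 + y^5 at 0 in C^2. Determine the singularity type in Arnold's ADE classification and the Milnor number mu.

Type A_4, Milnor number mu = 4.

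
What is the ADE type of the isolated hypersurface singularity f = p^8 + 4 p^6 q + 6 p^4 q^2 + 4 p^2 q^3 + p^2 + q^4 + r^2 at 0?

The Hessian of f at 0 has rank 2. Corank 1: A-series; mu = 3 gives A_3.

A_3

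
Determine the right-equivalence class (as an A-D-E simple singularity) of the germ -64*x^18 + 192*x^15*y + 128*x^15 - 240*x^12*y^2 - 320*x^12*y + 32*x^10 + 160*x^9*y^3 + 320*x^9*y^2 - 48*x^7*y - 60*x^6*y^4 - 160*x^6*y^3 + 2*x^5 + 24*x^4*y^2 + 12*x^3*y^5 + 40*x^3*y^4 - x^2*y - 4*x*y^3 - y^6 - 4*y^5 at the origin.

The Hessian of f at 0 has rank 0. Corank 2; j^3 = -x^2*y has shape L^2 M (L != M), so D-series; mu = 7 gives D_7.

D_7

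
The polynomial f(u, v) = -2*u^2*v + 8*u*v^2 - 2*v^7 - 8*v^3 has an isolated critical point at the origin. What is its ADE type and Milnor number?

Type D_{8}, Milnor number mu = 8.

The Hessian of f at 0 is [[0, 0], [0, 0]] with rank 0, so corank 2. A Groebner basis of the Jacobian ideal J(f) in C{u,v} is {u^2/7 + v^6 - 4*v^2/7, u^3 - 8*v^3, u*v - 2*v^2}; counting standard monomials gives mu = 8. Corank 2; j^3 = -2*v*(u - 2*v)^2 has shape L^2 M (L != M), so D-series; mu = 8 gives D_8.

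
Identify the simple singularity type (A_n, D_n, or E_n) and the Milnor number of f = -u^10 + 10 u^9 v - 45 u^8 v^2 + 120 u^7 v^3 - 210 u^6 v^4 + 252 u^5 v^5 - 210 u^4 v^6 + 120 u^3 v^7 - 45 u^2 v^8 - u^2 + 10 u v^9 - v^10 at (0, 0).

The Hessian of f at 0 has rank 1. Corank 1: A-series; mu = 9 gives A_9.

Type A_9, Milnor number mu = 9.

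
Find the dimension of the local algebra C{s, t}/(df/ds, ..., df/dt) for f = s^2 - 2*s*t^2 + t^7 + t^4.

6

The Hessian of f at 0 is [[2, 0], [0, 0]] with rank 1, so corank 1. A Groebner basis of the Jacobian ideal J(f) in C{s,t} is {s^3, -s + t^2}; counting standard monomials gives mu = 6. Corank 1: A-series; mu = 6 gives A_6.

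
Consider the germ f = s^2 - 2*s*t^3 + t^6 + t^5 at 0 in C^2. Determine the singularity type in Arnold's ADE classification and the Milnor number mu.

The Hessian of f at 0 has rank 1. Corank 1: A-series; mu = 4 gives A_4.

Type A4, Milnor number mu = 4.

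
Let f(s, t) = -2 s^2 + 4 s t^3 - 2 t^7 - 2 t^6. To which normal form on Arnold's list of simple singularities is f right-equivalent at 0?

A_6

The Hessian of f at 0 has rank 1. Corank 1: A-series; mu = 6 gives A_6.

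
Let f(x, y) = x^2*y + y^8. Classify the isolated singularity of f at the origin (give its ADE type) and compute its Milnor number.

Type D_{9}, Milnor number mu = 9.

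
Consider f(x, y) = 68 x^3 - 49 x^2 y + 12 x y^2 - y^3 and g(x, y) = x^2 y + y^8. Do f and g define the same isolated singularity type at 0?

The Hessian of f at 0 has rank 0. Corank 2; j^3 = (4*x - y)*(17*x^2 - 8*x*y + y^2) splits into three distinct lines over C (the quadratic factor has nonzero discriminant), so D_4. The Hessian of g at 0 has rank 0. Corank 2; j^3 = x^2*y has shape L^2 M (L != M), so D-series; mu = 9 gives D_9. f is D_4 but g is D_9, hence not right-equivalent.

No.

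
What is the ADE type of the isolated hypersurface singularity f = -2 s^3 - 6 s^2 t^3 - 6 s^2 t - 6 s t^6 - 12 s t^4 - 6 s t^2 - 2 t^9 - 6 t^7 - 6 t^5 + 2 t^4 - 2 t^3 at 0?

E6

The Hessian of f at 0 has rank 0. Corank 2; j^3 = -2*(s + t)^3 is a perfect cube, so E-series; the 4-jet and mu = 6 give E_6.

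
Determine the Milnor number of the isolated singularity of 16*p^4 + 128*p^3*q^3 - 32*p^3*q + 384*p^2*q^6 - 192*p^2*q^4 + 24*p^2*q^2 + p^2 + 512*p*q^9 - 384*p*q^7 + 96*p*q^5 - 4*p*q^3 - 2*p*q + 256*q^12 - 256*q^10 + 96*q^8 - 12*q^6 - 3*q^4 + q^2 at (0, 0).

3

The Hessian of f at 0 has rank 1. Corank 1: A-series; mu = 3 gives A_3.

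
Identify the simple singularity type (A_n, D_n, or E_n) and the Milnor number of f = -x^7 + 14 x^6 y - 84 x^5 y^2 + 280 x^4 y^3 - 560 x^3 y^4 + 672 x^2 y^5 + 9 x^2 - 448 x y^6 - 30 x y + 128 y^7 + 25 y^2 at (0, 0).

The Hessian of f at 0 is [[18, -30], [-30, 50]] with rank 1, so corank 1. A Groebner basis of the Jacobian ideal J(f) in C{x,y} is {y^6, x - 5*y/3}; counting standard monomials gives mu = 6. Corank 1: A-series; mu = 6 gives A_6.

Type A_{6}, Milnor number mu = 6.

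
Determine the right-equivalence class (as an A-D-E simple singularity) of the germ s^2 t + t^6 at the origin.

D_{7}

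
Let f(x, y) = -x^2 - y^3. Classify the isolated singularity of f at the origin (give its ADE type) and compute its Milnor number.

The Hessian of f at 0 has rank 1. Corank 1: A-series; mu = 2 gives A_2.

Type A_2, Milnor number mu = 2.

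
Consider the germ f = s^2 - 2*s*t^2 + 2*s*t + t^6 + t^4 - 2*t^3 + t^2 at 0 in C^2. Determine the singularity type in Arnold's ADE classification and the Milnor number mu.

Type A5, Milnor number mu = 5.

The Hessian of f at 0 is [[2, 2], [2, 2]] with rank 1, so corank 1. A Groebner basis of the Jacobian ideal J(f) in C{s,t} is {s^3 - 3*s^2 - 5*s*t - 2*s - 2*t, s^2*t + 2*s^2 + 3*s*t + s + t, -s + t^2 - t}; counting standard monomials gives mu = 5. Corank 1: A-series; mu = 5 gives A_5.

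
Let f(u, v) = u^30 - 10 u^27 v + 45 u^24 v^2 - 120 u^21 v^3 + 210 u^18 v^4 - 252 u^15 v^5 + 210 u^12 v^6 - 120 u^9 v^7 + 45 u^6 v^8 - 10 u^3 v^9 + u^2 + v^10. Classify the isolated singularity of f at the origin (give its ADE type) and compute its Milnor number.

Type A9, Milnor number mu = 9.

The Hessian of f at 0 is [[2, 0], [0, 0]] with rank 1, so corank 1. A Groebner basis of the Jacobian ideal J(f) in C{u,v} is {v^9, u}; counting standard monomials gives mu = 9. Corank 1: A-series; mu = 9 gives A_9.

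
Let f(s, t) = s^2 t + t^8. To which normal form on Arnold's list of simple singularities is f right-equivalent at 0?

D_9

The Hessian of f at 0 is [[0, 0], [0, 0]] with rank 0, so corank 2. A Groebner basis of the Jacobian ideal J(f) in C{s,t} is {s^2/8 + t^7, s^3, s*t}; counting standard monomials gives mu = 9. Corank 2; j^3 = s^2*t has shape L^2 M (L != M), so D-series; mu = 9 gives D_9.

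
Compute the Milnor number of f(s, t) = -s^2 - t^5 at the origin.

4

The Hessian of f at 0 is [[-2, 0], [0, 0]] with rank 1, so corank 1. A Groebner basis of the Jacobian ideal J(f) in C{s,t} is {t^4, s}; counting standard monomials gives mu = 4. Corank 1: A-series; mu = 4 gives A_4.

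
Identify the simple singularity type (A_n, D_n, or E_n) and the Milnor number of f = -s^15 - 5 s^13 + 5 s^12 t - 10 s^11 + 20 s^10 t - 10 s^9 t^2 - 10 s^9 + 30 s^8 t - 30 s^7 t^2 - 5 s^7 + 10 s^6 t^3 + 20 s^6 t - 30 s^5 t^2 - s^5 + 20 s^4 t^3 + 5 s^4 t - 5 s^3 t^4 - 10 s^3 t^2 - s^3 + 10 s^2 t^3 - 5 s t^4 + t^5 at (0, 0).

The Hessian of f at 0 has rank 0. Corank 2; j^3 = -s^3 is a perfect cube, so E-series; the 5-jet and mu = 8 give E_8.

Type E8, Milnor number mu = 8.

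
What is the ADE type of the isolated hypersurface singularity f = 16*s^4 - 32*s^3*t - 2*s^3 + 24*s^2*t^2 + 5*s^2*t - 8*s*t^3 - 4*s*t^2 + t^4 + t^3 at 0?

D_{5}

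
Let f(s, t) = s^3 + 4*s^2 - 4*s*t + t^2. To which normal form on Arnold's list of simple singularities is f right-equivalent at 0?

A2

The Hessian of f at 0 has rank 1. Corank 1: A-series; mu = 2 gives A_2.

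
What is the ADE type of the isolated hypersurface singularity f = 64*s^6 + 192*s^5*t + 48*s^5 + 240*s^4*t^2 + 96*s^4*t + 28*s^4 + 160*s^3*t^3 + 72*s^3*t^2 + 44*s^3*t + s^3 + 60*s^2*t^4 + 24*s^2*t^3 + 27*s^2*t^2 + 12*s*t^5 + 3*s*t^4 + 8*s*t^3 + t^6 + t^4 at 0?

The Hessian of f at 0 has rank 0. Corank 2; j^3 = s^3 is a perfect cube, so E-series; the 4-jet and mu = 6 give E_6.

E6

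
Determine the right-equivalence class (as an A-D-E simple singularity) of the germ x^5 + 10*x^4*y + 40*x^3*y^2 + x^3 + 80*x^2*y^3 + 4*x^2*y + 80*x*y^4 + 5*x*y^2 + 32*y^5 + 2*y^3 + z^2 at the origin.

The Hessian of f at 0 has rank 1. Corank 2; j^3 = (x + y)^2*(x + 2*y) has shape L^2 M (L != M), so D-series; mu = 6 gives D_6.

D_{6}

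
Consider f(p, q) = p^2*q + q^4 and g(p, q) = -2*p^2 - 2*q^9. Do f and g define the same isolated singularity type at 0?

No.

The Hessian of f at 0 has rank 0. Corank 2; j^3 = p^2*q has shape L^2 M (L != M), so D-series; mu = 5 gives D_5. The Hessian of g at 0 has rank 1. Corank 1: A-series; mu = 8 gives A_8. f is D_5 but g is A_8, hence not right-equivalent.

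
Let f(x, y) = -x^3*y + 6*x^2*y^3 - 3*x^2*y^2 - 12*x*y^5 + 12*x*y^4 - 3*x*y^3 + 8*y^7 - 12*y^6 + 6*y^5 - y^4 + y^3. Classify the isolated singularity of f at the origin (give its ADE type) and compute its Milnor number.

Type E_7, Milnor number mu = 7.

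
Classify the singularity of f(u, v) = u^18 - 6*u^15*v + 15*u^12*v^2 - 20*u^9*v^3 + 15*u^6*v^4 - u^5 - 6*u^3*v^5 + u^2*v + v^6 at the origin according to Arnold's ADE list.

D7

The Hessian of f at 0 has rank 0. Corank 2; j^3 = u^2*v has shape L^2 M (L != M), so D-series; mu = 7 gives D_7.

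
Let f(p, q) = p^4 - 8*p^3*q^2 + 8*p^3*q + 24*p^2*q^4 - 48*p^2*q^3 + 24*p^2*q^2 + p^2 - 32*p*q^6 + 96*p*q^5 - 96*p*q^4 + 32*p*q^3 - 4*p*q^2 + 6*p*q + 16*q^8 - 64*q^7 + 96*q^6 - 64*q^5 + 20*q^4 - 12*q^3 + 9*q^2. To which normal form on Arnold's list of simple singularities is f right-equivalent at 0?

A3

The Hessian of f at 0 has rank 1. Corank 1: A-series; mu = 3 gives A_3.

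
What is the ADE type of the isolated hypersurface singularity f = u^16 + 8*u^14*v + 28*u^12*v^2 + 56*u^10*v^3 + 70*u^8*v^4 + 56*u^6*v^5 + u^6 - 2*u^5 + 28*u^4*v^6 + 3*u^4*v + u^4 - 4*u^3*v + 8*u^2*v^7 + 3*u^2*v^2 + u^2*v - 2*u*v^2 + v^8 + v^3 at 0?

The Hessian of f at 0 has rank 0. Corank 2; j^3 = v*(u - v)^2 has shape L^2 M (L != M), so D-series; mu = 9 gives D_9.

D_{9}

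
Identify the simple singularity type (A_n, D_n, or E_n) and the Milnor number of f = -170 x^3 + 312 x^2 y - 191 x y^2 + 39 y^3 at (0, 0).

The Hessian of f at 0 has rank 0. Corank 2; j^3 = -(5*x - 3*y)*(34*x^2 - 42*x*y + 13*y^2) splits into three distinct lines over C (the quadratic factor has nonzero discriminant), so D_4.

Type D4, Milnor number mu = 4.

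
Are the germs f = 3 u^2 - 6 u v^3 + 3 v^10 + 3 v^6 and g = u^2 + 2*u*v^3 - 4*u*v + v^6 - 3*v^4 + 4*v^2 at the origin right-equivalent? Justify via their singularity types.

No.

The Hessian of f at 0 has rank 1. Corank 1: A-series; mu = 9 gives A_9. The Hessian of g at 0 has rank 1. Corank 1: A-series; mu = 3 gives A_3. f is A_9 but g is A_3, hence not right-equivalent.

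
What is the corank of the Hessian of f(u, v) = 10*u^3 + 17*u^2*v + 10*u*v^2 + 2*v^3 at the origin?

2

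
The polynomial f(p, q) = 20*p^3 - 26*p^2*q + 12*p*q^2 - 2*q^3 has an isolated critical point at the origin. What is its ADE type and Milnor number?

Type D4, Milnor number mu = 4.

The Hessian of f at 0 has rank 0. Corank 2; j^3 = 2*(2*p - q)*(5*p^2 - 4*p*q + q^2) splits into three distinct lines over C (the quadratic factor has nonzero discriminant), so D_4.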